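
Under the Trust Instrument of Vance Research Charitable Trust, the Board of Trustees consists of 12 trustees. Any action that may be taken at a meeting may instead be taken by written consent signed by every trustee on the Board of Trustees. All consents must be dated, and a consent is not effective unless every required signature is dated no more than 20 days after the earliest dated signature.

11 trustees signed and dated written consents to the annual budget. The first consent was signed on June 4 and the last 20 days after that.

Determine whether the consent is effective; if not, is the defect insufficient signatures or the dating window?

Signatures required: all of 12 — unanimous means all 12, so 12 needed; 11 signed. Insufficient.
Dating window: the latest signature is 20 days after the earliest; the limit is 20 days. Within the window.

Not effective — insufficient signatures.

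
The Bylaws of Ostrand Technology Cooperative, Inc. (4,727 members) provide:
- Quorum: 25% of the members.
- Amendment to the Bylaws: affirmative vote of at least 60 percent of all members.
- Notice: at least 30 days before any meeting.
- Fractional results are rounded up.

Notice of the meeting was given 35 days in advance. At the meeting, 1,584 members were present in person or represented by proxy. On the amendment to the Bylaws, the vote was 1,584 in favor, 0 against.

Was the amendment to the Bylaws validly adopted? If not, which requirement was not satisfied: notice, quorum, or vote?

Notice: 35 days given; 30 required. Satisfied.
Quorum: 25% of 4,727 = 1,181.75, rounded up to 1,182; 1,584 present. Satisfied.
Vote: requires three-fifths of all members (4,727); 3/5 of 4727 = 2836.20, rounded up to 2837, so 2,837 needed; 1,584 in favor. Not satisfied.

Invalid — vote requirement not satisfied.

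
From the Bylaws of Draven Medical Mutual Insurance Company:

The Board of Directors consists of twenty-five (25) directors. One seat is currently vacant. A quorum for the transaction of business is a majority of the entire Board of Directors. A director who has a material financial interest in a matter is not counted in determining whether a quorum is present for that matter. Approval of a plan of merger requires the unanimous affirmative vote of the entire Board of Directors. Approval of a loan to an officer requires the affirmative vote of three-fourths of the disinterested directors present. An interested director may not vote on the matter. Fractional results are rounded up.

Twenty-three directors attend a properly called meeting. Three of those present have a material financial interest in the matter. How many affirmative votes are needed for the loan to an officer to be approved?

15

The loan to an officer requires three-fourths of the disinterested directors present (23 − 3 = 20).
3/4 of 20 = 15.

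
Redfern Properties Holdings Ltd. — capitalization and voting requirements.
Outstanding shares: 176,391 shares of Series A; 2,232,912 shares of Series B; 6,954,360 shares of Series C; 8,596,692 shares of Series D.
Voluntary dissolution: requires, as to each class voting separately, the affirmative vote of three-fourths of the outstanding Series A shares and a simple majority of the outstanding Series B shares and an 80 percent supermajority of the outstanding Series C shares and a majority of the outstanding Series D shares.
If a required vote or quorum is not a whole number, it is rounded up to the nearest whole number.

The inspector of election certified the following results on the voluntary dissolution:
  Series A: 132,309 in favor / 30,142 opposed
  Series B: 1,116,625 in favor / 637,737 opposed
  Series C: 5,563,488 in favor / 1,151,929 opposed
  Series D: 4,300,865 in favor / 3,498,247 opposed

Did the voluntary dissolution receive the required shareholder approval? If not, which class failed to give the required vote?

Series A: 3/4 of 176391 = 132293.25, rounded up to 132294; 132,294 required, 132,309 in favor — approved.
Series B: a majority of 2232912 is 1116457; 1,116,457 required, 1,116,625 in favor — approved.
Series C: 4/5 of 6954360 = 5563488; 5,563,488 required, 5,563,488 in favor — approved.
Series D: a majority of 8596692 is 4298347; 4,298,347 required, 4,300,865 in favor — approved.

Approved — every class gave the required vote.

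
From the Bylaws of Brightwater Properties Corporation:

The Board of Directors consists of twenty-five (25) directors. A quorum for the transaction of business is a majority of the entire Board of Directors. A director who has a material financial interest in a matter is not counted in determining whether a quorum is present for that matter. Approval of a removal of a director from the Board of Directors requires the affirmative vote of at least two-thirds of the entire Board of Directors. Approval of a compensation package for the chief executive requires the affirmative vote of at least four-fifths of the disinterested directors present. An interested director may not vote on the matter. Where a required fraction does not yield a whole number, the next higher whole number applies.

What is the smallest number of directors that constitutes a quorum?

13

A majority of 25 is 13.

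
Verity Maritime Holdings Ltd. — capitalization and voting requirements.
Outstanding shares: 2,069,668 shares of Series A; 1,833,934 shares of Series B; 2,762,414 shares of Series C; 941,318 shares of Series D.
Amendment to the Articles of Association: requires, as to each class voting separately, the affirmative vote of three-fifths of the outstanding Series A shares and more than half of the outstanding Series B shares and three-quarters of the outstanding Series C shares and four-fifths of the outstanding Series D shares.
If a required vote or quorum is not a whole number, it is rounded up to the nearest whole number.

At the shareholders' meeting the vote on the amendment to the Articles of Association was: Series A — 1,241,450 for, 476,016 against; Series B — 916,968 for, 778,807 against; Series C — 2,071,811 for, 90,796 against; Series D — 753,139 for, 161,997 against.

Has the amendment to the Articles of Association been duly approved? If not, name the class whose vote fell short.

Not approved — the Series A shares did not give the required vote.

Series A: 3/5 of 2069668 = 1241800.80, rounded up to 1241801; 1,241,801 required, 1,241,450 in favor — not approved.
Series B: a majority of 1833934 is 916968; 916,968 required, 916,968 in favor — approved.
Series C: 3/4 of 2762414 = 2071810.50, rounded up to 2071811; 2,071,811 required, 2,071,811 in favor — approved.
Series D: 4/5 of 941318 = 753054.40, rounded up to 753055; 753,055 required, 753,139 in favor — approved.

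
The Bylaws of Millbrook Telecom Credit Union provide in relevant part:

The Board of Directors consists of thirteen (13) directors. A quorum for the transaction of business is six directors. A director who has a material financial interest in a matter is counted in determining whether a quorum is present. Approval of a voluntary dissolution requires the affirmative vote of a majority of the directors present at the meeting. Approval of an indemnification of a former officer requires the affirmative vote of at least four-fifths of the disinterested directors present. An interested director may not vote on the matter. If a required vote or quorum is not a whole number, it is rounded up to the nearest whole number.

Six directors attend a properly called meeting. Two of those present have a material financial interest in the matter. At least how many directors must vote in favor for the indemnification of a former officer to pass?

4

The indemnification of a former officer requires four-fifths of the disinterested directors present (6 − 2 = 4).
4/5 of 4 = 3.20, rounded up to 4.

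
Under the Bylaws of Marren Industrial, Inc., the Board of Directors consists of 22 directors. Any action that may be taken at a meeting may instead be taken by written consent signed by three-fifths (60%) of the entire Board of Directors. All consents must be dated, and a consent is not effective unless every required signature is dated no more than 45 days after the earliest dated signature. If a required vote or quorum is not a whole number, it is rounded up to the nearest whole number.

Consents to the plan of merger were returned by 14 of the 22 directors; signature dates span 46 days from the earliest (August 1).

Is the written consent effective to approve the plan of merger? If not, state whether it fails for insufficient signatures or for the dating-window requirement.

Signatures required: three-fifths (60%) of 22 — 3/5 of 22 = 13.20, rounded up to 14, so 14 needed; 14 signed. Sufficient.
Dating window: the latest signature is 46 days after the earliest; the limit is 45 days. Outside the window.

Not effective — dating-window requirement not satisfied.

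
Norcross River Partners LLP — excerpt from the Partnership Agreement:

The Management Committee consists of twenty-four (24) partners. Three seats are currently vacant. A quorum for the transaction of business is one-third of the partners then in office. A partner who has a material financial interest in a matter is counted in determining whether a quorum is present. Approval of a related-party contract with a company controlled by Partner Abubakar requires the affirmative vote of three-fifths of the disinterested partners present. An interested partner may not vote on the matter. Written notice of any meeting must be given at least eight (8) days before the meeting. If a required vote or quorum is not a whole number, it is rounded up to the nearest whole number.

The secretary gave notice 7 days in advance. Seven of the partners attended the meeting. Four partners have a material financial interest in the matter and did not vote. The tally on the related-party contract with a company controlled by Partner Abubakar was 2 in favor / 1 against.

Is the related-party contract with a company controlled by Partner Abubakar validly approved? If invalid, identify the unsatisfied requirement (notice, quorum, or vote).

Invalid — notice requirement not satisfied.

Notice: 7 days given; 8 required (7 < 8). Not satisfied.
Quorum: 7 present (interested partners count toward quorum); quorum is 7. Satisfied.
Vote: the related-party contract with a company controlled by Partner Abubakar requires three-fifths of the disinterested partners present (7 − 4 = 3). 3/5 of 3 = 1.80, rounded up to 2, so 2 affirmative votes are needed; 2 voted in favor. Satisfied.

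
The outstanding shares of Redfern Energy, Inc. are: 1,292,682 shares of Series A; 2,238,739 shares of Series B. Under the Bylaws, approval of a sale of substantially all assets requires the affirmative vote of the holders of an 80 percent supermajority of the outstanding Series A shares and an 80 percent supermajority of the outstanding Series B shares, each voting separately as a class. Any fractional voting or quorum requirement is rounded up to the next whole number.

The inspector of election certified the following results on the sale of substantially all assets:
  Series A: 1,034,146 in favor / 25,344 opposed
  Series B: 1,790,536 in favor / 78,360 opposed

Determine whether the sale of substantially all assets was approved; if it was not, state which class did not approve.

Series A: 4/5 of 1292682 = 1034145.60, rounded up to 1034146; 1,034,146 required, 1,034,146 in favor — approved.
Series B: 4/5 of 2238739 = 1790991.20, rounded up to 1790992; 1,790,992 required, 1,790,536 in favor — not approved.

Not approved — the Series B shares did not give the required vote.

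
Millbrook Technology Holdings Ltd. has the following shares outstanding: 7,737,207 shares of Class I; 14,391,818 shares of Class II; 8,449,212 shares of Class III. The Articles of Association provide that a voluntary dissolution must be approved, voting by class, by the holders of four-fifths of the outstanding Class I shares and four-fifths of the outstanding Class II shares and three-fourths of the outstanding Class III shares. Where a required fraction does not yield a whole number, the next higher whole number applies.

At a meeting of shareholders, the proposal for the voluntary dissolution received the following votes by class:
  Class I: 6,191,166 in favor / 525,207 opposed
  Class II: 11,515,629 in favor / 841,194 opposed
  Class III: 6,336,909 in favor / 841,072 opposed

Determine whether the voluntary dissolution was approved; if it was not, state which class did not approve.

Approved — every class gave the required vote.

Class I: 4/5 of 7737207 = 6189765.60, rounded up to 6189766; 6,189,766 required, 6,191,166 in favor — approved.
Class II: 4/5 of 14391818 = 11513454.40, rounded up to 11513455; 11,513,455 required, 11,515,629 in favor — approved.
Class III: 3/4 of 8449212 = 6336909; 6,336,909 required, 6,336,909 in favor — approved.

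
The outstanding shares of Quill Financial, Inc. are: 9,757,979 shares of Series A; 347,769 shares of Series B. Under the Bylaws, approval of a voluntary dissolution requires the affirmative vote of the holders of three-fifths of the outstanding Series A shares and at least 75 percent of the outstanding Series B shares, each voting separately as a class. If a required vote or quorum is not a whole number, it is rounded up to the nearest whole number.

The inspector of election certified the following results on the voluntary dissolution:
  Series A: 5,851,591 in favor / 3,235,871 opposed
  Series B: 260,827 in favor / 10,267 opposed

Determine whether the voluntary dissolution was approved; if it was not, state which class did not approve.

Not approved — the Series A shares did not give the required vote.

Series A: 3/5 of 9757979 = 5854787.40, rounded up to 5854788; 5,854,788 required, 5,851,591 in favor — not approved.
Series B: 3/4 of 347769 = 260826.75, rounded up to 260827; 260,827 required, 260,827 in favor — approved.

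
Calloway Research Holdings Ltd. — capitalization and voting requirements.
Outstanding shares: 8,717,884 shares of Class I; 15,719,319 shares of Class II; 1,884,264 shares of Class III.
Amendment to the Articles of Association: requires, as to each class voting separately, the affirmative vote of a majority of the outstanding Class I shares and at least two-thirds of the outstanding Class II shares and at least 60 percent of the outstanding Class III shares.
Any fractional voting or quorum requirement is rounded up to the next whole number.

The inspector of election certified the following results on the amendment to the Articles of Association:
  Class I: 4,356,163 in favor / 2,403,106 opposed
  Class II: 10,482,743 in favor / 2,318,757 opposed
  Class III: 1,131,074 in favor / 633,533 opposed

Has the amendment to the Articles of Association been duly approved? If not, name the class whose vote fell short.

Class I: a majority of 8717884 is 4358943; 4,358,943 required, 4,356,163 in favor — not approved.
Class II: 2/3 of 15719319 = 10479546; 10,479,546 required, 10,482,743 in favor — approved.
Class III: 3/5 of 1884264 = 1130558.40, rounded up to 1130559; 1,130,559 required, 1,131,074 in favor — approved.

Not approved — the Class I shares did not give the required vote.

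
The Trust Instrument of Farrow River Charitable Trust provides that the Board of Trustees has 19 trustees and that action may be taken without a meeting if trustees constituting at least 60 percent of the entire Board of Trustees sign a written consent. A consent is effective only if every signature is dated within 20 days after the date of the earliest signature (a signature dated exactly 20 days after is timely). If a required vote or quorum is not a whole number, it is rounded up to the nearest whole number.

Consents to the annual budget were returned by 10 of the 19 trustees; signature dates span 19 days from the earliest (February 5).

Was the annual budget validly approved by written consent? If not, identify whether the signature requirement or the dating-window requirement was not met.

Signatures required: at least 60 percent of 19 — 3/5 of 19 = 11.40, rounded up to 12, so 12 needed; 10 signed. Insufficient.
Dating window: the latest signature is 19 days after the earliest; the limit is 20 days. Within the window.

Not effective — insufficient signatures.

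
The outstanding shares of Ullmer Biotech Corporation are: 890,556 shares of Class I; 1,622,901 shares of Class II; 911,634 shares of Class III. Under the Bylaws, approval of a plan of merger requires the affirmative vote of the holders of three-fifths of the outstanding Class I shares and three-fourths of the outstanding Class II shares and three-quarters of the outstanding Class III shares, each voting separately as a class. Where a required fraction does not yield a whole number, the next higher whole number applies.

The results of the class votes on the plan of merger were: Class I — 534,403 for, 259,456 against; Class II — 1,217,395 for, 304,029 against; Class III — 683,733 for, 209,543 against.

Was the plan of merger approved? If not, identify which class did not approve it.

Class I: 3/5 of 890556 = 534333.60, rounded up to 534334; 534,334 required, 534,403 in favor — approved.
Class II: 3/4 of 1622901 = 1217175.75, rounded up to 1217176; 1,217,176 required, 1,217,395 in favor — approved.
Class III: 3/4 of 911634 = 683725.50, rounded up to 683726; 683,726 required, 683,733 in favor — approved.

Approved — every class gave the required vote.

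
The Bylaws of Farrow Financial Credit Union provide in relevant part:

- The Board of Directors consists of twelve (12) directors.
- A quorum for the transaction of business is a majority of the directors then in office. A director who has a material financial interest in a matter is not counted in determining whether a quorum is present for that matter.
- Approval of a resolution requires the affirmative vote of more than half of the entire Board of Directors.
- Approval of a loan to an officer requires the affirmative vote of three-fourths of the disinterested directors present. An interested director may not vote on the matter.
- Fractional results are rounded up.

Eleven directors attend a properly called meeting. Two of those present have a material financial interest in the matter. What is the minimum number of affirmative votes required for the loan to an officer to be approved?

7

The loan to an officer requires three-fourths of the disinterested directors present (11 − 2 = 9).
3/4 of 9 = 6.75, rounded up to 7.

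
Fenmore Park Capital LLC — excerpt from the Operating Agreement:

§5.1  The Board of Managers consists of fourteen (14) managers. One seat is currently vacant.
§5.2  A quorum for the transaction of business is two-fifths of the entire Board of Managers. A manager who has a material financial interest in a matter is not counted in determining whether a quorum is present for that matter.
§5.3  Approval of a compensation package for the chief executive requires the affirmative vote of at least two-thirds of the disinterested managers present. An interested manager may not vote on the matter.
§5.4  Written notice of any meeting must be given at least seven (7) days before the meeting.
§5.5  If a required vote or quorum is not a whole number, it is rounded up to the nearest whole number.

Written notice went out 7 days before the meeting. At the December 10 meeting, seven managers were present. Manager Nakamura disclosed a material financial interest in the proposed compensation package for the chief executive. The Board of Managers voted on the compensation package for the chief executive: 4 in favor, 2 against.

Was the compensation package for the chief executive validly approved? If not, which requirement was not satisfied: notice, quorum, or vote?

Notice: 7 days given; 7 required (7 ≥ 7). Satisfied.
Quorum: 7 present, but the 1 interested manager does not count, leaving 6. Quorum is 6. Satisfied.
Vote: the compensation package for the chief executive requires two-thirds of the disinterested managers present (7 − 1 = 6). 2/3 of 6 = 4, so 4 affirmative votes are needed; 4 voted in favor. Satisfied.

Valid — all requirements satisfied.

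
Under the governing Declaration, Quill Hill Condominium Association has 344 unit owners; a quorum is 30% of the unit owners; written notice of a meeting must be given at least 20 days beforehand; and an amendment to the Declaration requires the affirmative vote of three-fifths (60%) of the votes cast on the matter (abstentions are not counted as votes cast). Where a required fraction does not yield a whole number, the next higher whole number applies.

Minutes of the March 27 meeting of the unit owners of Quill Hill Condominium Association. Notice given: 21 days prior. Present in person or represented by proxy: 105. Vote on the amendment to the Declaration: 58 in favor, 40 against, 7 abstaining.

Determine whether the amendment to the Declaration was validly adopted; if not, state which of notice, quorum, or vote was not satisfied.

Notice: 21 days given; 20 required. Satisfied.
Quorum: 30% of 344 = 103.20, rounded up to 104; 105 present. Satisfied.
Vote: requires three-fifths of the votes cast (105 − 7 abstaining = 98); 3/5 of 98 = 58.80, rounded up to 59, so 59 needed; 58 in favor. Not satisfied.

Invalid — vote requirement not satisfied.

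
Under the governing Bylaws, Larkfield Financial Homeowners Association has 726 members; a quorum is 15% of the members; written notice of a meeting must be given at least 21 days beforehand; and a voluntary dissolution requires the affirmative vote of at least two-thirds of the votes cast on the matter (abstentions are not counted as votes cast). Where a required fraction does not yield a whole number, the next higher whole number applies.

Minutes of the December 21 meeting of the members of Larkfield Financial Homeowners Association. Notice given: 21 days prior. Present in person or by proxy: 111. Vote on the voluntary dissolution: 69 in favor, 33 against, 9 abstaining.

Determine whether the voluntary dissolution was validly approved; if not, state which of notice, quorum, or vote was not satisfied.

Notice: 21 days given; 21 required. Satisfied.
Quorum: 15% of 726 = 108.90, rounded up to 109; 111 present. Satisfied.
Vote: requires two-thirds of the votes cast (111 − 9 abstaining = 102); 2/3 of 102 = 68, so 68 needed; 69 in favor. Satisfied.

Valid — all requirements satisfied.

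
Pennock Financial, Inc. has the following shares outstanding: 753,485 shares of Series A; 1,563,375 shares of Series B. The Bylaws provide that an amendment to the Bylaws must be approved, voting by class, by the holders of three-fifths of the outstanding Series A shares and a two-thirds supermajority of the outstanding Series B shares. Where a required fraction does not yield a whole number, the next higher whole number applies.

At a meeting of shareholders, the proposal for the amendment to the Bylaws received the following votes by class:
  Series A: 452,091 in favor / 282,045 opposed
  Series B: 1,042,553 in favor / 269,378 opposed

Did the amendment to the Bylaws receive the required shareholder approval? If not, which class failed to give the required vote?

Approved — every class gave the required vote.

Series A: 3/5 of 753485 = 452091; 452,091 required, 452,091 in favor — approved.
Series B: 2/3 of 1563375 = 1042250; 1,042,250 required, 1,042,553 in favor — approved.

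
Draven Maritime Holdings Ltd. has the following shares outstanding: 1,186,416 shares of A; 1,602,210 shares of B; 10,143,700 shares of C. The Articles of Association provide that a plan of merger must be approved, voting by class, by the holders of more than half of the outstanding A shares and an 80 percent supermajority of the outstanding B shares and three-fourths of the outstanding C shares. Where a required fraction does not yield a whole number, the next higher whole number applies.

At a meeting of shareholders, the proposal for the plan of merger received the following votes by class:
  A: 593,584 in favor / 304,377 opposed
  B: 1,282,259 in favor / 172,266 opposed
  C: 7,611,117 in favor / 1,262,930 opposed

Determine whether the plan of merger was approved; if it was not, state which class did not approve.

A: a majority of 1186416 is 593209; 593,209 required, 593,584 in favor — approved.
B: 4/5 of 1602210 = 1281768; 1,281,768 required, 1,282,259 in favor — approved.
C: 3/4 of 10143700 = 7607775; 7,607,775 required, 7,611,117 in favor — approved.

Approved — every class gave the required vote.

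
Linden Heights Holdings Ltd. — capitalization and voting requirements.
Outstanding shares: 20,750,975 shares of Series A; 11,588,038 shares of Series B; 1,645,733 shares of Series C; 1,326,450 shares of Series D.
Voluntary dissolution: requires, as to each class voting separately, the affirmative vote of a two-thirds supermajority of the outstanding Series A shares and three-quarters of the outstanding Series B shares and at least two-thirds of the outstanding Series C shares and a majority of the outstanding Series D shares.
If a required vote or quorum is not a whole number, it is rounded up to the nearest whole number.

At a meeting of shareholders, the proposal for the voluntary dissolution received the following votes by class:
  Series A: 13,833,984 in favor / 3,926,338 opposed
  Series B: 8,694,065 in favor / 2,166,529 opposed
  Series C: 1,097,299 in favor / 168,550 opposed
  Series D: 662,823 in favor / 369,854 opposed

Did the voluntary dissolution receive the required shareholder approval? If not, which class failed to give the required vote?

Series A: 2/3 of 20750975 = 13833983.33, rounded up to 13833984; 13,833,984 required, 13,833,984 in favor — approved.
Series B: 3/4 of 11588038 = 8691028.50, rounded up to 8691029; 8,691,029 required, 8,694,065 in favor — approved.
Series C: 2/3 of 1645733 = 1097155.33, rounded up to 1097156; 1,097,156 required, 1,097,299 in favor — approved.
Series D: a majority of 1326450 is 663226; 663,226 required, 662,823 in favor — not approved.

Not approved — the Series D shares did not give the required vote.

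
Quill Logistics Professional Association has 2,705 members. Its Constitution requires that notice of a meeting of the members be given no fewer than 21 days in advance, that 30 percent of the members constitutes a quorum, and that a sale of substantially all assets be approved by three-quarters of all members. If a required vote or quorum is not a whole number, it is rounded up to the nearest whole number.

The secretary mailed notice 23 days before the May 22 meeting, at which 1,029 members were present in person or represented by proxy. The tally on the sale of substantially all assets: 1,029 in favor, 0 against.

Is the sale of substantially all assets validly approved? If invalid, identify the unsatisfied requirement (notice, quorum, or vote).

Notice: 23 days given; 21 required. Satisfied.
Quorum: 30% of 2,705 = 811.50, rounded up to 812; 1,029 present. Satisfied.
Vote: requires three-fourths of all members (2,705); 3/4 of 2705 = 2028.75, rounded up to 2029, so 2,029 needed; 1,029 in favor. Not satisfied.

Invalid — vote requirement not satisfied.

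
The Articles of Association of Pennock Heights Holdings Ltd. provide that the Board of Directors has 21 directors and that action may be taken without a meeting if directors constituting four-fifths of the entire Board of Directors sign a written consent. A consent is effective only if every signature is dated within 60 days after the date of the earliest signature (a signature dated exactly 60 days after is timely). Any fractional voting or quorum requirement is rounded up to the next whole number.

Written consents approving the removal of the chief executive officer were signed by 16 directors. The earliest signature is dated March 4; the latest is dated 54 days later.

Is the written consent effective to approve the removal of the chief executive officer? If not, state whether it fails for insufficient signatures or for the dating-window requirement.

Not effective — insufficient signatures.

Signatures required: four-fifths of 21 — 4/5 of 21 = 16.80, rounded up to 17, so 17 needed; 16 signed. Insufficient.
Dating window: the latest signature is 54 days after the earliest; the limit is 60 days. Within the window.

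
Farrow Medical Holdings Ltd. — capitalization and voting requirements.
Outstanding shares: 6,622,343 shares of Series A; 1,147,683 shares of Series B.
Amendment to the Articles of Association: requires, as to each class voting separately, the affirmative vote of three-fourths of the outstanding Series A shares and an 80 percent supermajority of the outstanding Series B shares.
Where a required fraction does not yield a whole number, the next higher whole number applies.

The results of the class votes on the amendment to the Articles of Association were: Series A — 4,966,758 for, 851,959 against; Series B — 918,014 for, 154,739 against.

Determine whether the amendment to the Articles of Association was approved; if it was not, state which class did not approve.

Not approved — the Series B shares did not give the required vote.

Series A: 3/4 of 6622343 = 4966757.25, rounded up to 4966758; 4,966,758 required, 4,966,758 in favor — approved.
Series B: 4/5 of 1147683 = 918146.40, rounded up to 918147; 918,147 required, 918,014 in favor — not approved.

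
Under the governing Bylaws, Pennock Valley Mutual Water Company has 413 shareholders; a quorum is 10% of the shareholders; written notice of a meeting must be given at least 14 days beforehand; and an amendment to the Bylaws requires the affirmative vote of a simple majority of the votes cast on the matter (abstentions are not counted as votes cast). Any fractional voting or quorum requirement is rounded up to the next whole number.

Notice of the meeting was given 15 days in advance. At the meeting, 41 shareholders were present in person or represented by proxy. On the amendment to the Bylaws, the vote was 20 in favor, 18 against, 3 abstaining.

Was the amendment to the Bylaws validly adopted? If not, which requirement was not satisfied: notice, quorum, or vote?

Invalid — quorum requirement not satisfied.

Notice: 15 days given; 14 required. Satisfied.
Quorum: 10% of 413 = 41.30, rounded up to 42; 41 present. Not satisfied.
Vote: requires a majority of the votes cast (41 − 3 abstaining = 38); a majority of 38 is 20, so 20 needed; 20 in favor. Satisfied.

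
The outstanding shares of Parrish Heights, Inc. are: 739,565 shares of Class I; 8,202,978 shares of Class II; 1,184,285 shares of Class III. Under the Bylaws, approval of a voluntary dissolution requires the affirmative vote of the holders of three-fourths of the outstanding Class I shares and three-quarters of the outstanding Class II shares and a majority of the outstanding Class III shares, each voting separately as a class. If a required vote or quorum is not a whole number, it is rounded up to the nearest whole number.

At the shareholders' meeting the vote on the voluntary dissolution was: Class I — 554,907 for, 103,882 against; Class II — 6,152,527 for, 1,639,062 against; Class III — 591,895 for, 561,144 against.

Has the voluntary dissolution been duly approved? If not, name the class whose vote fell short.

Class I: 3/4 of 739565 = 554673.75, rounded up to 554674; 554,674 required, 554,907 in favor — approved.
Class II: 3/4 of 8202978 = 6152233.50, rounded up to 6152234; 6,152,234 required, 6,152,527 in favor — approved.
Class III: a majority of 1184285 is 592143; 592,143 required, 591,895 in favor — not approved.

Not approved — the Class III shares did not give the required vote.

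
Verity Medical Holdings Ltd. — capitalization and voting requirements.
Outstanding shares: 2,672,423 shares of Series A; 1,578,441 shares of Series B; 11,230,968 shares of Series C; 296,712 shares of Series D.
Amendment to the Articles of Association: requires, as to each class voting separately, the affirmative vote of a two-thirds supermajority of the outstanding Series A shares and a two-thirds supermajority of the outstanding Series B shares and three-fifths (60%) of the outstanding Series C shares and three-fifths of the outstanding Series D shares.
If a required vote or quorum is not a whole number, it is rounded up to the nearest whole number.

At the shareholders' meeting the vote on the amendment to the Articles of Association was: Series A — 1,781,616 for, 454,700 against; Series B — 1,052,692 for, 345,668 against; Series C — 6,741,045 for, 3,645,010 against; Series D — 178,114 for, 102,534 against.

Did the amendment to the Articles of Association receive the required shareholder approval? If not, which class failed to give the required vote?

Series A: 2/3 of 2672423 = 1781615.33, rounded up to 1781616; 1,781,616 required, 1,781,616 in favor — approved.
Series B: 2/3 of 1578441 = 1052294; 1,052,294 required, 1,052,692 in favor — approved.
Series C: 3/5 of 11230968 = 6738580.80, rounded up to 6738581; 6,738,581 required, 6,741,045 in favor — approved.
Series D: 3/5 of 296712 = 178027.20, rounded up to 178028; 178,028 required, 178,114 in favor — approved.

Approved — every class gave the required vote.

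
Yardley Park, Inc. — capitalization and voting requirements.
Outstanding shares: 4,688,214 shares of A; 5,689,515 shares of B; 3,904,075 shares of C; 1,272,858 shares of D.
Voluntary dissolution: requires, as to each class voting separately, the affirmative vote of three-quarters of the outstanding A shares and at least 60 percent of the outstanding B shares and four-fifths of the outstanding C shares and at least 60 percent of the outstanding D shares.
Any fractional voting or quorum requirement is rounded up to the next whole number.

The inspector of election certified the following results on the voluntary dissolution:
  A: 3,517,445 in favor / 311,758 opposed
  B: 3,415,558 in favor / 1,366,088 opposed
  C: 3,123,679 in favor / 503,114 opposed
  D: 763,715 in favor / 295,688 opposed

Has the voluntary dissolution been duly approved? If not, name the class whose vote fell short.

Approved — every class gave the required vote.

A: 3/4 of 4688214 = 3516160.50, rounded up to 3516161; 3,516,161 required, 3,517,445 in favor — approved.
B: 3/5 of 5689515 = 3413709; 3,413,709 required, 3,415,558 in favor — approved.
C: 4/5 of 3904075 = 3123260; 3,123,260 required, 3,123,679 in favor — approved.
D: 3/5 of 1272858 = 763714.80, rounded up to 763715; 763,715 required, 763,715 in favor — approved.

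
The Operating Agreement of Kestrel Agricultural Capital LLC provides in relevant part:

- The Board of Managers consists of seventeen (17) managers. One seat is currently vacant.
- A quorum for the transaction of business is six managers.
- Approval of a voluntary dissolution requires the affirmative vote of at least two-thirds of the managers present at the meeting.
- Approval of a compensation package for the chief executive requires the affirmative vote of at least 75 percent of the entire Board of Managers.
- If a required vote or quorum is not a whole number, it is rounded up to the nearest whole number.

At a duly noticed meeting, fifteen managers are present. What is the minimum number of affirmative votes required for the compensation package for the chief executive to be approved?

The compensation package for the chief executive requires three-fourths of the entire Board of Managers (17).
3/4 of 17 = 12.75, rounded up to 13.

13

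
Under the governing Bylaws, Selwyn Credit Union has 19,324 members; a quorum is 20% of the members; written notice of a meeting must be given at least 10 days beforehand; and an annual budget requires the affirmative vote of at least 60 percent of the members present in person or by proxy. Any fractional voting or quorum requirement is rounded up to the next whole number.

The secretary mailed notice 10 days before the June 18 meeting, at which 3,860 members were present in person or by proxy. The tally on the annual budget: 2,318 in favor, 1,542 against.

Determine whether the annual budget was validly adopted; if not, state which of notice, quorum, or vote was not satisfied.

Invalid — quorum requirement not satisfied.

Notice: 10 days given; 10 required. Satisfied.
Quorum: 20% of 19,324 = 3,864.80, rounded up to 3,865; 3,860 present. Not satisfied.
Vote: requires three-fifths of those present (3,860); 3/5 of 3860 = 2316, so 2,316 needed; 2,318 in favor. Satisfied.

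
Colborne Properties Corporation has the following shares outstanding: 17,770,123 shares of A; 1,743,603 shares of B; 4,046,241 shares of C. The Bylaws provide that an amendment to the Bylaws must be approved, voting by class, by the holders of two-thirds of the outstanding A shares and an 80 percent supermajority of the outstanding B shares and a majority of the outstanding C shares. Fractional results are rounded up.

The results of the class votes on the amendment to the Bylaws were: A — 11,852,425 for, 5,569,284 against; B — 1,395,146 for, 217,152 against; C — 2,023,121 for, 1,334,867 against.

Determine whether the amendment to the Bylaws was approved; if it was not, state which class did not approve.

A: 2/3 of 17770123 = 11846748.67, rounded up to 11846749; 11,846,749 required, 11,852,425 in favor — approved.
B: 4/5 of 1743603 = 1394882.40, rounded up to 1394883; 1,394,883 required, 1,395,146 in favor — approved.
C: a majority of 4046241 is 2023121; 2,023,121 required, 2,023,121 in favor — approved.

Approved — every class gave the required vote.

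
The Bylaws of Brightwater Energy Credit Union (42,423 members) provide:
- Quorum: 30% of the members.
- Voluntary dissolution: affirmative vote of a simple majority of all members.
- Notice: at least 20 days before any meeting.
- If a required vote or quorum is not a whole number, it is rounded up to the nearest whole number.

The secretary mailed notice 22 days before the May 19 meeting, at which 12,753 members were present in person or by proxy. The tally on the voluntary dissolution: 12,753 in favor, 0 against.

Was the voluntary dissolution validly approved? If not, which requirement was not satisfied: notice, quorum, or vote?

Notice: 22 days given; 20 required. Satisfied.
Quorum: 30% of 42,423 = 12,726.90, rounded up to 12,727; 12,753 present. Satisfied.
Vote: requires a majority of all members (42,423); a majority of 42423 is 21212, so 21,212 needed; 12,753 in favor. Not satisfied.

Invalid — vote requirement not satisfied.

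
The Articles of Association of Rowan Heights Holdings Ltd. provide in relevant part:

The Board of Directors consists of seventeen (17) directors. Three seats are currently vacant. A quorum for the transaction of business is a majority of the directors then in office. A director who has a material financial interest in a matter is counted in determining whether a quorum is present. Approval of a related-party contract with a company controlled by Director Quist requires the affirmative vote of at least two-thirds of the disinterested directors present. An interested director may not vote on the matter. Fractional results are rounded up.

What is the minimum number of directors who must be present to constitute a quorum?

A majority of 14 is 8.

8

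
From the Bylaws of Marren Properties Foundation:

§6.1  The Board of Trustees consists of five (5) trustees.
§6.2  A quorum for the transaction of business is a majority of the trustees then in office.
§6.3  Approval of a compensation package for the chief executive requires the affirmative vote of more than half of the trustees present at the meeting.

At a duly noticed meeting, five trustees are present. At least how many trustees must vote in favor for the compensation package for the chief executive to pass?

The compensation package for the chief executive requires a majority of the trustees present (5).
A majority of 5 is 3.

3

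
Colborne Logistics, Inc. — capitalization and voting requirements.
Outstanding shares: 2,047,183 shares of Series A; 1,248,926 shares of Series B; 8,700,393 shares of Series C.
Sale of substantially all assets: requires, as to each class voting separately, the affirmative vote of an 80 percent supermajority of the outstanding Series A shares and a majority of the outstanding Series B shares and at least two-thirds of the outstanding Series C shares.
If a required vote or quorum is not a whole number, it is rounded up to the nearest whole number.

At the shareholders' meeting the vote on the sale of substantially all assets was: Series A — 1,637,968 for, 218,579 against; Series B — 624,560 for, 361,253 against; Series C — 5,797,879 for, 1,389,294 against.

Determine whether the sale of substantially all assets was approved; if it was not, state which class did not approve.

Series A: 4/5 of 2047183 = 1637746.40, rounded up to 1637747; 1,637,747 required, 1,637,968 in favor — approved.
Series B: a majority of 1248926 is 624464; 624,464 required, 624,560 in favor — approved.
Series C: 2/3 of 8700393 = 5800262; 5,800,262 required, 5,797,879 in favor — not approved.

Not approved — the Series C shares did not give the required vote.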